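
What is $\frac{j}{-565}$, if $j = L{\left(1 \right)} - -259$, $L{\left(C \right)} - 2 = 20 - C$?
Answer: $- \frac{56}{113} \approx -0.49558$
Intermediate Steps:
$L{\left(C \right)} = 22 - C$ ($L{\left(C \right)} = 2 - \left(-20 + C\right) = 22 - C$)
$j = 280$ ($j = \left(22 - 1\right) - -259 = \left(22 - 1\right) + 259 = 21 + 259 = 280$)
$\frac{j}{-565} = \frac{280}{-565} = 280 \left(- \frac{1}{565}\right) = - \frac{56}{113}$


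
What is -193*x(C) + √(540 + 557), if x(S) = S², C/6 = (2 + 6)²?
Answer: -28459008 + √1097 ≈ -2.8459e+7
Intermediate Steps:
C = 384 (C = 6*(2 + 6)² = 6*8² = 6*64 = 384)
-193*x(C) + √(540 + 557) = -193*384² + √(540 + 557) = -193*147456 + √1097 = -28459008 + √1097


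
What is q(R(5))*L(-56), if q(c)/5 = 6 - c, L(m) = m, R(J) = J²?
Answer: 5320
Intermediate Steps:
q(c) = 30 - 5*c (q(c) = 5*(6 - c) = 30 - 5*c)
q(R(5))*L(-56) = (30 - 5*5²)*(-56) = (30 - 5*25)*(-56) = (30 - 125)*(-56) = -95*(-56) = 5320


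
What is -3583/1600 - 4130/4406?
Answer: -11197349/3524800 ≈ -3.1767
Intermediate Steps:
-3583/1600 - 4130/4406 = -3583*1/1600 - 4130*1/4406 = -3583/1600 - 2065/2203 = -11197349/3524800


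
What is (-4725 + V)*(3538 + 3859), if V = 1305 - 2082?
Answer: -40698294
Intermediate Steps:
V = -777
(-4725 + V)*(3538 + 3859) = (-4725 - 777)*(3538 + 3859) = -5502*7397 = -40698294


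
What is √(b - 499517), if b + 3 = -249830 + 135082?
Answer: 6*I*√17063 ≈ 783.75*I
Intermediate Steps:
b = -114751 (b = -3 + (-249830 + 135082) = -3 - 114748 = -114751)
√(b - 499517) = √(-114751 - 499517) = √(-614268) = 6*I*√17063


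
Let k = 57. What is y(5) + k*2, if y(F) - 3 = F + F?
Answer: 127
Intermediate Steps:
y(F) = 3 + 2*F (y(F) = 3 + (F + F) = 3 + 2*F)
y(5) + k*2 = (3 + 2*5) + 57*2 = (3 + 10) + 114 = 13 + 114 = 127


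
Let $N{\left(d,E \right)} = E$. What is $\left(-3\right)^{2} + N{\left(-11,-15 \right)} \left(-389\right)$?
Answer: $5844$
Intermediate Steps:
$\left(-3\right)^{2} + N{\left(-11,-15 \right)} \left(-389\right) = \left(-3\right)^{2} - -5835 = 9 + 5835 = 5844$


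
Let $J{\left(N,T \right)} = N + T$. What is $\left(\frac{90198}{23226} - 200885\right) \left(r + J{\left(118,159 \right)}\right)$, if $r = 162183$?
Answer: $- \frac{126330650892920}{3871} \approx -3.2635 \cdot 10^{10}$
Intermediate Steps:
$\left(\frac{90198}{23226} - 200885\right) \left(r + J{\left(118,159 \right)}\right) = \left(\frac{90198}{23226} - 200885\right) \left(162183 + \left(118 + 159\right)\right) = \left(90198 \cdot \frac{1}{23226} - 200885\right) \left(162183 + 277\right) = \left(\frac{15033}{3871} - 200885\right) 162460 = \left(- \frac{777610802}{3871}\right) 162460 = - \frac{126330650892920}{3871}$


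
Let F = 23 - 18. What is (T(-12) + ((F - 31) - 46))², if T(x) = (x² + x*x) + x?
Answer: 41616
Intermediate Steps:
F = 5
T(x) = x + 2*x² (T(x) = (x² + x²) + x = 2*x² + x = x + 2*x²)
(T(-12) + ((F - 31) - 46))² = (-12*(1 + 2*(-12)) + ((5 - 31) - 46))² = (-12*(1 - 24) + (-26 - 46))² = (-12*(-23) - 72)² = (276 - 72)² = 204² = 41616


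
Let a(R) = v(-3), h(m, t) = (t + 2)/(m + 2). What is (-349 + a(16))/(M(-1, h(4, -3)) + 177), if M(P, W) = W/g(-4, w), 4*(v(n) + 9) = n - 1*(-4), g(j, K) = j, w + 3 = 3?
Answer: -8586/4249 ≈ -2.0207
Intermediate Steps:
h(m, t) = (2 + t)/(2 + m)
w = 0 (w = -3 + 3 = 0)
v(n) = -8 + n/4 (v(n) = -9 + (n - 1*(-4))/4 = -9 + (n + 4)/4 = -9 + (4 + n)/4 = -9 + (1 + n/4) = -8 + n/4)
a(R) = -35/4 (a(R) = -8 + (¼)*(-3) = -8 - ¾ = -35/4)
M(P, W) = -W/4 (M(P, W) = W/(-4) = W*(-¼) = -W/4)
(-349 + a(16))/(M(-1, h(4, -3)) + 177) = (-349 - 35/4)/(-(2 - 3)/(4*(2 + 4)) + 177) = -1431/(4*(-(-1)/(4*6) + 177)) = -1431/(4*(-(-1)/24 + 177)) = -1431/(4*(-¼*(-⅙) + 177)) = -1431/(4*(1/24 + 177)) = -1431/(4*4249/24) = -1431/4*24/4249 = -8586/4249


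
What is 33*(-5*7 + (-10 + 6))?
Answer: -1287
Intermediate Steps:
33*(-5*7 + (-10 + 6)) = 33*(-35 - 4) = 33*(-39) = -1287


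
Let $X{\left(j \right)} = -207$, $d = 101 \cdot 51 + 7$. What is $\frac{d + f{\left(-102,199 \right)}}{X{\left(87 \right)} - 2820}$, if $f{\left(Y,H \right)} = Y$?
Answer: $- \frac{5056}{3027} \approx -1.6703$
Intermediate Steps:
$d = 5158$ ($d = 5151 + 7 = 5158$)
$\frac{d + f{\left(-102,199 \right)}}{X{\left(87 \right)} - 2820} = \frac{5158 - 102}{-207 - 2820} = \frac{5056}{-207 - 2820} = \frac{5056}{-3027} = 5056 \left(- \frac{1}{3027}\right) = - \frac{5056}{3027}$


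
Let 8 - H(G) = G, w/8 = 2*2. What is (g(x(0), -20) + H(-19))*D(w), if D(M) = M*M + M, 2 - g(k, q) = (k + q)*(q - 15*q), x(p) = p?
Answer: 5944224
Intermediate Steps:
w = 32 (w = 8*(2*2) = 8*4 = 32)
H(G) = 8 - G
g(k, q) = 2 + 14*q*(k + q) (g(k, q) = 2 - (k + q)*(q - 15*q) = 2 - (k + q)*(-14*q) = 2 - (-14)*q*(k + q) = 2 + 14*q*(k + q))
D(M) = M + M**2 (D(M) = M**2 + M = M + M**2)
(g(x(0), -20) + H(-19))*D(w) = ((2 + 14*(-20)**2 + 14*0*(-20)) + (8 - 1*(-19)))*(32*(1 + 32)) = ((2 + 14*400 + 0) + (8 + 19))*(32*33) = ((2 + 5600 + 0) + 27)*1056 = (5602 + 27)*1056 = 5629*1056 = 5944224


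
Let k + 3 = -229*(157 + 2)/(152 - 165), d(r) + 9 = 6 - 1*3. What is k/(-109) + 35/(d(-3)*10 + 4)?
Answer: -298061/11336 ≈ -26.293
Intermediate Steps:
d(r) = -6 (d(r) = -9 + (6 - 1*3) = -9 + (6 - 3) = -9 + 3 = -6)
k = 36372/13 (k = -3 - 229*(157 + 2)/(152 - 165) = -3 - 229/((-13/159)) = -3 - 229/((-13*1/159)) = -3 - 229/(-13/159) = -3 - 229*(-159/13) = -3 + 36411/13 = 36372/13 ≈ 2797.8)
k/(-109) + 35/(d(-3)*10 + 4) = (36372/13)/(-109) + 35/(-6*10 + 4) = (36372/13)*(-1/109) + 35/(-60 + 4) = -36372/1417 + 35/(-56) = -36372/1417 + 35*(-1/56) = -36372/1417 - 5/8 = -298061/11336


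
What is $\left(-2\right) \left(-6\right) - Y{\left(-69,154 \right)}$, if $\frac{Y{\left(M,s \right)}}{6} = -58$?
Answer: $360$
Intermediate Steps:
$Y{\left(M,s \right)} = -348$ ($Y{\left(M,s \right)} = 6 \left(-58\right) = -348$)
$\left(-2\right) \left(-6\right) - Y{\left(-69,154 \right)} = \left(-2\right) \left(-6\right) - -348 = 12 + 348 = 360$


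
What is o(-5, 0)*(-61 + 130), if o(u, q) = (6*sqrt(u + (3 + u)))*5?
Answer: 2070*I*sqrt(7) ≈ 5476.7*I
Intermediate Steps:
o(u, q) = 30*sqrt(3 + 2*u) (o(u, q) = (6*sqrt(3 + 2*u))*5 = 30*sqrt(3 + 2*u))
o(-5, 0)*(-61 + 130) = (30*sqrt(3 + 2*(-5)))*(-61 + 130) = (30*sqrt(3 - 10))*69 = (30*sqrt(-7))*69 = (30*(I*sqrt(7)))*69 = (30*I*sqrt(7))*69 = 2070*I*sqrt(7)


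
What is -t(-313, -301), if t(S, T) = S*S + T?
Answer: -97668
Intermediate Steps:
t(S, T) = T + S² (t(S, T) = S² + T = T + S²)
-t(-313, -301) = -(-301 + (-313)²) = -(-301 + 97969) = -1*97668 = -97668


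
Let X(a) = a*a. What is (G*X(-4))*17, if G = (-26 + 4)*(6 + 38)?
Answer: -263296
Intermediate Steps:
X(a) = a²
G = -968 (G = -22*44 = -968)
(G*X(-4))*17 = -968*(-4)²*17 = -968*16*17 = -15488*17 = -263296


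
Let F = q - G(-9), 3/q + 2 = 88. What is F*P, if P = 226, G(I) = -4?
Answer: 39211/43 ≈ 911.88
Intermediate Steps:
q = 3/86 (q = 3/(-2 + 88) = 3/86 ≈ 0.034884)
F = 347/86 (F = 3/86 - 1*(-4) = 3/86 + 4 = 347/86 ≈ 4.0349)
F*P = (347/86)*226 = 39211/43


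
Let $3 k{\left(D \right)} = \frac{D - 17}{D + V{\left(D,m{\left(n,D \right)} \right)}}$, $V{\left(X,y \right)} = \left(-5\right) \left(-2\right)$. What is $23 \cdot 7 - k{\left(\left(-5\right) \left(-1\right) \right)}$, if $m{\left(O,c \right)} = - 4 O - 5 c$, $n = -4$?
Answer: $\frac{2419}{15} \approx 161.27$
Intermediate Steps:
$m{\left(O,c \right)} = - 5 c - 4 O$
$V{\left(X,y \right)} = 10$
$k{\left(D \right)} = \frac{-17 + D}{3 \left(10 + D\right)}$ ($k{\left(D \right)} = \frac{\left(D - 17\right) \frac{1}{D + 10}}{3} = \frac{\left(-17 + D\right) \frac{1}{10 + D}}{3} = \frac{\frac{1}{10 + D} \left(-17 + D\right)}{3} = \frac{-17 + D}{3 \left(10 + D\right)}$)
$23 \cdot 7 - k{\left(\left(-5\right) \left(-1\right) \right)} = 23 \cdot 7 - \frac{-17 - -5}{3 \left(10 - -5\right)} = 161 - \frac{-17 + 5}{3 \left(10 + 5\right)} = 161 - \frac{1}{3} \cdot \frac{1}{15} \left(-12\right) = 161 - - \frac{4}{15} = 161 + \frac{4}{15} = \frac{2419}{15}$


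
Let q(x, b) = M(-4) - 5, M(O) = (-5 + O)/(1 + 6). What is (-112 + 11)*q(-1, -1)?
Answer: 4444/7 ≈ 634.86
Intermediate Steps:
M(O) = -5/7 + O/7 (M(O) = (-5 + O)/7 = (-5 + O)*(⅐) = -5/7 + O/7)
q(x, b) = -44/7 (q(x, b) = (-5/7 + (⅐)*(-4)) - 5 = (-5/7 - 4/7) - 5 = -9/7 - 5 = -44/7)
(-112 + 11)*q(-1, -1) = (-112 + 11)*(-44/7) = -101*(-44/7) = 4444/7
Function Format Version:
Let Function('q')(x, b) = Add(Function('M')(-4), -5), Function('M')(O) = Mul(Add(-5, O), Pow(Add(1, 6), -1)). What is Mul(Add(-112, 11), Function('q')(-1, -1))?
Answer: Rational(4444, 7) ≈ 634.86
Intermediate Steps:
Function('M')(O) = Add(Rational(-5, 7), Mul(Rational(1, 7), O)) (Function('M')(O) = Mul(Add(-5, O), Pow(7, -1)) = Mul(Add(-5, O), Rational(1, 7)) = Add(Rational(-5, 7), Mul(Rational(1, 7), O)))
Function('q')(x, b) = Rational(-44, 7) (Function('q')(x, b) = Add(Add(Rational(-5, 7), Mul(Rational(1, 7), -4)), -5) = Add(Add(Rational(-5, 7), Rational(-4, 7)), -5) = Add(Rational(-9, 7), -5) = Rational(-44, 7))
Mul(Add(-112, 11), Function('q')(-1, -1)) = Mul(Add(-112, 11), Rational(-44, 7)) = Mul(-101, Rational(-44, 7)) = Rational(4444, 7)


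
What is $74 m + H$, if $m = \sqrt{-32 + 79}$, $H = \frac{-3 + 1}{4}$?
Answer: $- \frac{1}{2} + 74 \sqrt{47} \approx 506.82$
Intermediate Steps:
$H = - \frac{1}{2}$ ($H = \frac{1}{4} \left(-2\right) = - \frac{1}{2} \approx -0.5$)
$m = \sqrt{47} \approx 6.8557$
$74 m + H = 74 \sqrt{47} - \frac{1}{2} = - \frac{1}{2} + 74 \sqrt{47}$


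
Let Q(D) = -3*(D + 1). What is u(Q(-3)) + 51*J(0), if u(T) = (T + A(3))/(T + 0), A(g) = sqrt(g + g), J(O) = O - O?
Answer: 1 + sqrt(6)/6 ≈ 1.4082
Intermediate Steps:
Q(D) = -3 - 3*D (Q(D) = -3*(1 + D) = -3 - 3*D)
J(O) = 0
A(g) = sqrt(2)*sqrt(g) (A(g) = sqrt(2*g) = sqrt(2)*sqrt(g))
u(T) = (T + sqrt(6))/T (u(T) = (T + sqrt(2)*sqrt(3))/(T + 0) = (T + sqrt(6))/T)
u(Q(-3)) + 51*J(0) = ((-3 - 3*(-3)) + sqrt(6))/(-3 - 3*(-3)) + 51*0 = ((-3 + 9) + sqrt(6))/(-3 + 9) + 0 = (6 + sqrt(6))/6 + 0 = (1 + sqrt(6)/6) + 0 = 1 + sqrt(6)/6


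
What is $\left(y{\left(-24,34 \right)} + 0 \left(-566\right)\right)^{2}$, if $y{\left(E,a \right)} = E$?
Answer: $576$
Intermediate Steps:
$\left(y{\left(-24,34 \right)} + 0 \left(-566\right)\right)^{2} = \left(-24 + 0 \left(-566\right)\right)^{2} = \left(-24 + 0\right)^{2} = \left(-24\right)^{2} = 576$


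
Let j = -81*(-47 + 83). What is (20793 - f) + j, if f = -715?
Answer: 18592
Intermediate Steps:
j = -2916 (j = -81*36 = -2916)
(20793 - f) + j = (20793 - 1*(-715)) - 2916 = (20793 + 715) - 2916 = 21508 - 2916 = 18592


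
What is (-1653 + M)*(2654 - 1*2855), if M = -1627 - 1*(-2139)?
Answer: 229341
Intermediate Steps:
M = 512 (M = -1627 + 2139 = 512)
(-1653 + M)*(2654 - 1*2855) = (-1653 + 512)*(2654 - 1*2855) = -1141*(2654 - 2855) = -1141*(-201) = 229341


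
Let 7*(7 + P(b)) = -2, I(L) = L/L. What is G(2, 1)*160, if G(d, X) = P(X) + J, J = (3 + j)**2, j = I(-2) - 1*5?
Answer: -7040/7 ≈ -1005.7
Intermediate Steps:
I(L) = 1
P(b) = -51/7 (P(b) = -7 + (1/7)*(-2) = -7 - 2/7 = -51/7)
j = -4 (j = 1 - 1*5 = 1 - 5 = -4)
J = 1 (J = (3 - 4)**2 = (-1)**2 = 1)
G(d, X) = -44/7 (G(d, X) = -51/7 + 1 = -44/7)
G(2, 1)*160 = -44/7*160 = -7040/7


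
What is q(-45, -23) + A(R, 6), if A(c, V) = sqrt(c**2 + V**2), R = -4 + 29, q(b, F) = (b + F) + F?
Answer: -91 + sqrt(661) ≈ -65.290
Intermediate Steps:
q(b, F) = b + 2*F (q(b, F) = (F + b) + F = b + 2*F)
R = 25
A(c, V) = sqrt(V**2 + c**2)
q(-45, -23) + A(R, 6) = (-45 + 2*(-23)) + sqrt(6**2 + 25**2) = (-45 - 46) + sqrt(36 + 625) = -91 + sqrt(661)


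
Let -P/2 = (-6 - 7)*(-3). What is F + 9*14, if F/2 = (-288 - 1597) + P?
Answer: -3800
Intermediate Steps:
P = -78 (P = -2*(-6 - 7)*(-3) = -(-26)*(-3) = -2*39 = -78)
F = -3926 (F = 2*((-288 - 1597) - 78) = 2*(-1885 - 78) = 2*(-1963) = -3926)
F + 9*14 = -3926 + 9*14 = -3926 + 126 = -3800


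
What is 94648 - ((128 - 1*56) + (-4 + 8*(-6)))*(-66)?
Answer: 95968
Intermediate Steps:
94648 - ((128 - 1*56) + (-4 + 8*(-6)))*(-66) = 94648 - ((128 - 56) + (-4 - 48))*(-66) = 94648 - (72 - 52)*(-66) = 94648 - 20*(-66) = 94648 - 1*(-1320) = 94648 + 1320 = 95968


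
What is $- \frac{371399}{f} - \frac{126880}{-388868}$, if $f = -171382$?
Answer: $\frac{41542533623}{16661243894} \approx 2.4934$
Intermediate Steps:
$- \frac{371399}{f} - \frac{126880}{-388868} = - \frac{371399}{-171382} - \frac{126880}{-388868} = \left(-371399\right) \left(- \frac{1}{171382}\right) - - \frac{31720}{97217} = \frac{371399}{171382} + \frac{31720}{97217} = \frac{41542533623}{16661243894}$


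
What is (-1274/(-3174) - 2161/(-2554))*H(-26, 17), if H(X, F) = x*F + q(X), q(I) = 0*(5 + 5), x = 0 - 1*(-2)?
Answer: 85958885/2026599 ≈ 42.415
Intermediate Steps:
x = 2 (x = 0 + 2 = 2)
q(I) = 0 (q(I) = 0*10 = 0)
H(X, F) = 2*F (H(X, F) = 2*F + 0 = 2*F)
(-1274/(-3174) - 2161/(-2554))*H(-26, 17) = (-1274/(-3174) - 2161/(-2554))*(2*17) = (-1274*(-1/3174) - 2161*(-1/2554))*34 = (637/1587 + 2161/2554)*34 = (5056405/4053198)*34 = 85958885/2026599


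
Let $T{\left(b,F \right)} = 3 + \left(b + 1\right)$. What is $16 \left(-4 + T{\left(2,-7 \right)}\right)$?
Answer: $32$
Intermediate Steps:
$T{\left(b,F \right)} = 4 + b$ ($T{\left(b,F \right)} = 3 + \left(1 + b\right) = 4 + b$)
$16 \left(-4 + T{\left(2,-7 \right)}\right) = 16 \left(-4 + \left(4 + 2\right)\right) = 16 \left(-4 + 6\right) = 16 \cdot 2 = 32$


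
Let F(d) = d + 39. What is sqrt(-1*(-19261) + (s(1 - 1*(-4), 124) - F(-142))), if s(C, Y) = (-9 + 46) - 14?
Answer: sqrt(19387) ≈ 139.24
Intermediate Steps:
F(d) = 39 + d
s(C, Y) = 23 (s(C, Y) = 37 - 14 = 23)
sqrt(-1*(-19261) + (s(1 - 1*(-4), 124) - F(-142))) = sqrt(-1*(-19261) + (23 - (39 - 142))) = sqrt(19261 + (23 - 1*(-103))) = sqrt(19261 + (23 + 103)) = sqrt(19261 + 126) = sqrt(19387)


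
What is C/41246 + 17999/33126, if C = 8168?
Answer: 506479961/683157498 ≈ 0.74138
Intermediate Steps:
C/41246 + 17999/33126 = 8168/41246 + 17999/33126 = 8168*(1/41246) + 17999*(1/33126) = 4084/20623 + 17999/33126 = 506479961/683157498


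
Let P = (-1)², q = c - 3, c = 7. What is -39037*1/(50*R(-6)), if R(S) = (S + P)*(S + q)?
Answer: -39037/500 ≈ -78.074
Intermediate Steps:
q = 4 (q = 7 - 3 = 4)
P = 1
R(S) = (1 + S)*(4 + S) (R(S) = (S + 1)*(S + 4) = (1 + S)*(4 + S))
-39037*1/(50*R(-6)) = -39037*1/(50*(4 + (-6)² + 5*(-6))) = -39037*1/(50*(4 + 36 - 30)) = -39037/(50*10) = -39037/500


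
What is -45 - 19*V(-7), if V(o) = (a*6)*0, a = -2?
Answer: -45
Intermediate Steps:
V(o) = 0 (V(o) = -2*6*0 = -12*0 = 0)
-45 - 19*V(-7) = -45 - 19*0 = -45 + 0 = -45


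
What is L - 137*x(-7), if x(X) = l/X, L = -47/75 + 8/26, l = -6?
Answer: -803627/6825 ≈ -117.75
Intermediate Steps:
L = -311/975 (L = -47*1/75 + 8*(1/26) = -47/75 + 4/13 = -311/975 ≈ -0.31897)
x(X) = -6/X
L - 137*x(-7) = -311/975 - (-822)/(-7) = -311/975 - (-822)*(-1)/7 = -311/975 - 137*6/7 = -311/975 - 822/7 = -803627/6825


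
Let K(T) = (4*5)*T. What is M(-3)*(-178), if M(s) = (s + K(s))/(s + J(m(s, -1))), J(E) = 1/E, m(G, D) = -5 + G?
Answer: -89712/25 ≈ -3588.5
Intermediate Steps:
K(T) = 20*T
M(s) = 21*s/(s + 1/(-5 + s)) (M(s) = (s + 20*s)/(s + 1/(-5 + s)) = (21*s)/(s + 1/(-5 + s)) = 21*s/(s + 1/(-5 + s)))
M(-3)*(-178) = (21*(-3)*(-5 - 3)/(1 - 3*(-5 - 3)))*(-178) = (21*(-3)*(-8)/(1 - 3*(-8)))*(-178) = (21*(-3)*(-8)/(1 + 24))*(-178) = (21*(-3)*(-8)/25)*(-178) = (21*(-3)*(1/25)*(-8))*(-178) = (504/25)*(-178) = -89712/25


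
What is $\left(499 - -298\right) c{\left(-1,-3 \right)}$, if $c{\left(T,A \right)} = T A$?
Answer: $2391$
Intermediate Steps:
$c{\left(T,A \right)} = A T$
$\left(499 - -298\right) c{\left(-1,-3 \right)} = \left(499 - -298\right) \left(\left(-3\right) \left(-1\right)\right) = \left(499 + 298\right) 3 = 797 \cdot 3 = 2391$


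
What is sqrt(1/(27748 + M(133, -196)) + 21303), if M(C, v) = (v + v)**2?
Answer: 13*sqrt(1037113038269)/90706 ≈ 145.96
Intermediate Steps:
M(C, v) = 4*v**2 (M(C, v) = (2*v)**2 = 4*v**2)
sqrt(1/(27748 + M(133, -196)) + 21303) = sqrt(1/(27748 + 4*(-196)**2) + 21303) = sqrt(1/(27748 + 4*38416) + 21303) = sqrt(1/(27748 + 153664) + 21303) = sqrt(1/181412 + 21303) = sqrt(3864619837/181412) = 13*sqrt(1037113038269)/90706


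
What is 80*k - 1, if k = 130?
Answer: 10399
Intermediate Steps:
80*k - 1 = 80*130 - 1 = 10400 - 1 = 10399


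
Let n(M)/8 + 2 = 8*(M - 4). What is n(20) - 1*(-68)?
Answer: 1076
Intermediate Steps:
n(M) = -272 + 64*M (n(M) = -16 + 8*(8*(M - 4)) = -16 + 8*(8*(-4 + M)) = -16 + 8*(-32 + 8*M) = -16 + (-256 + 64*M) = -272 + 64*M)
n(20) - 1*(-68) = (-272 + 64*20) - 1*(-68) = (-272 + 1280) + 68 = 1008 + 68 = 1076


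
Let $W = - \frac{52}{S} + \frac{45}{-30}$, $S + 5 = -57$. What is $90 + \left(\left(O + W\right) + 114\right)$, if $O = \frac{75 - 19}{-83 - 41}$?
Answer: $\frac{12579}{62} \approx 202.89$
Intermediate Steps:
$S = -62$ ($S = -5 - 57 = -62$)
$O = - \frac{14}{31}$ ($O = \frac{56}{-124} = 56 \left(- \frac{1}{124}\right) = - \frac{14}{31} \approx -0.45161$)
$W = - \frac{41}{62}$ ($W = - \frac{52}{-62} + \frac{45}{-30} = \left(-52\right) \left(- \frac{1}{62}\right) + 45 \left(- \frac{1}{30}\right) = \frac{26}{31} - \frac{3}{2} = - \frac{41}{62} \approx -0.66129$)
$90 + \left(\left(O + W\right) + 114\right) = 90 + \left(\left(- \frac{14}{31} - \frac{41}{62}\right) + 114\right) = 90 + \left(- \frac{69}{62} + 114\right) = 90 + \frac{6999}{62} = \frac{12579}{62}$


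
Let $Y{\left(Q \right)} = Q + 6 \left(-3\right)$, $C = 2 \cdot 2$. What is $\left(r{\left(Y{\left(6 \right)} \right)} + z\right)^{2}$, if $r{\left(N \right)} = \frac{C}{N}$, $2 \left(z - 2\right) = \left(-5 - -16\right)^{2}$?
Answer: $\frac{139129}{36} \approx 3864.7$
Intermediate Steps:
$C = 4$
$Y{\left(Q \right)} = -18 + Q$ ($Y{\left(Q \right)} = Q - 18 = -18 + Q$)
$z = \frac{125}{2}$ ($z = 2 + \frac{\left(-5 - -16\right)^{2}}{2} = 2 + \frac{\left(-5 + 16\right)^{2}}{2} = 2 + \frac{11^{2}}{2} = 2 + \frac{1}{2} \cdot 121 = 2 + \frac{121}{2} = \frac{125}{2} \approx 62.5$)
$r{\left(N \right)} = \frac{4}{N}$
$\left(r{\left(Y{\left(6 \right)} \right)} + z\right)^{2} = \left(\frac{4}{-18 + 6} + \frac{125}{2}\right)^{2} = \left(\frac{4}{-12} + \frac{125}{2}\right)^{2} = \left(4 \left(- \frac{1}{12}\right) + \frac{125}{2}\right)^{2} = \left(- \frac{1}{3} + \frac{125}{2}\right)^{2} = \left(\frac{373}{6}\right)^{2} = \frac{139129}{36}$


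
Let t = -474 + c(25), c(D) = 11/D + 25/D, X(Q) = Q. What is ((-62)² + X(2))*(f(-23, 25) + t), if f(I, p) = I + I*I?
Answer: 3215256/25 ≈ 1.2861e+5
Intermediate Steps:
f(I, p) = I + I²
c(D) = 36/D
t = -11814/25 (t = -474 + 36/25 = -11814/25 ≈ -472.56)
((-62)² + X(2))*(f(-23, 25) + t) = ((-62)² + 2)*(-23*(1 - 23) - 11814/25) = (3844 + 2)*(-23*(-22) - 11814/25) = 3846*(506 - 11814/25) = 3846*(836/25) = 3215256/25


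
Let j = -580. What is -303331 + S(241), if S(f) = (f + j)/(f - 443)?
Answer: -61272523/202 ≈ -3.0333e+5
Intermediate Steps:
S(f) = (-580 + f)/(-443 + f) (S(f) = (f - 580)/(f - 443) = (-580 + f)/(-443 + f))
-303331 + S(241) = -303331 + (-580 + 241)/(-443 + 241) = -303331 - 339/(-202) = -303331 - 1/202*(-339) = -303331 + 339/202 = -61272523/202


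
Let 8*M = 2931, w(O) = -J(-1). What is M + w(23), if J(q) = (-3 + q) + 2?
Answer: 2947/8 ≈ 368.38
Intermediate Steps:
J(q) = -1 + q
w(O) = 2 (w(O) = -(-1 - 1) = -1*(-2) = 2)
M = 2931/8 (M = (1/8)*2931 = 2931/8 ≈ 366.38)
M + w(23) = 2931/8 + 2 = 2947/8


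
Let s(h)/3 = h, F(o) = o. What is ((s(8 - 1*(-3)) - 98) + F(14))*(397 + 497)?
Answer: -45594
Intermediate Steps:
s(h) = 3*h
((s(8 - 1*(-3)) - 98) + F(14))*(397 + 497) = ((3*(8 - 1*(-3)) - 98) + 14)*(397 + 497) = ((3*(8 + 3) - 98) + 14)*894 = ((3*11 - 98) + 14)*894 = ((33 - 98) + 14)*894 = (-65 + 14)*894 = -51*894 = -45594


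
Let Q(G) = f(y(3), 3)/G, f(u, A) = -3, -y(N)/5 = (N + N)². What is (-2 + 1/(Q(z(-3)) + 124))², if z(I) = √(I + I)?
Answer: 2*(-61003*I + 494*√6)/(-30749*I + 248*√6) ≈ 3.9678 + 0.0003173*I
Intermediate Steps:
y(N) = -20*N² (y(N) = -5*(N + N)² = -5*4*N² = -20*N²)
z(I) = √2*√I (z(I) = √(2*I) = √2*√I)
Q(G) = -3/G
(-2 + 1/(Q(z(-3)) + 124))² = (-2 + 1/(-3*(-I*√6/6) + 124))² = (-2 + 1/(-(-1)*I*√6/2 + 124))² = (-2 + 1/(I*√6/2 + 124))² = (-2 + 1/(124 + I*√6/2))²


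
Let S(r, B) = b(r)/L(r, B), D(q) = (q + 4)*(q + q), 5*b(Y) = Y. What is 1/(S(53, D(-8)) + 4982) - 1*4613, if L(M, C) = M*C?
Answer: -7354233413/1594241 ≈ -4613.0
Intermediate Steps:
b(Y) = Y/5
L(M, C) = C*M
D(q) = 2*q*(4 + q) (D(q) = (4 + q)*(2*q) = 2*q*(4 + q))
S(r, B) = 1/(5*B) (S(r, B) = (r/5)/((B*r)) = (r/5)*(1/(B*r)) = 1/(5*B))
1/(S(53, D(-8)) + 4982) - 1*4613 = 1/(1/(5*((2*(-8)*(4 - 8)))) + 4982) - 1*4613 = 1/(1/(5*((2*(-8)*(-4)))) + 4982) - 4613 = 1/((1/5)/64 + 4982) - 4613 = 1/((1/5)*(1/64) + 4982) - 4613 = 1/(1/320 + 4982) - 4613 = 1/(1594241/320) - 4613 = 320/1594241 - 4613 = -7354233413/1594241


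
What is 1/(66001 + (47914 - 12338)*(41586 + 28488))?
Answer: 1/2493018625 ≈ 4.0112e-10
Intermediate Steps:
1/(66001 + (47914 - 12338)*(41586 + 28488)) = 1/(66001 + 35576*70074) = 1/(66001 + 2492952624) = 1/2493018625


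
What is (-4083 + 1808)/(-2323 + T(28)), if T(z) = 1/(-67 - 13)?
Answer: 182000/185841 ≈ 0.97933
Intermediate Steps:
T(z) = -1/80 (T(z) = 1/(-80) = -1/80)
(-4083 + 1808)/(-2323 + T(28)) = (-4083 + 1808)/(-2323 - 1/80) = -2275/(-185841/80) = -2275*(-80/185841) = 182000/185841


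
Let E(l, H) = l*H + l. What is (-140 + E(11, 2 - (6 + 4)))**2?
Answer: 47089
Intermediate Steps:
E(l, H) = l + H*l (E(l, H) = H*l + l = l + H*l)
(-140 + E(11, 2 - (6 + 4)))**2 = (-140 + 11*(1 + (2 - (6 + 4))))**2 = (-140 + 11*(1 + (2 - 1*10)))**2 = (-140 + 11*(1 + (2 - 10)))**2 = (-140 + 11*(1 - 8))**2 = (-140 + 11*(-7))**2 = (-140 - 77)**2 = (-217)**2 = 47089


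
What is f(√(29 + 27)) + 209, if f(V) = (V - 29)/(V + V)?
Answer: 419/2 - 29*√14/56 ≈ 207.56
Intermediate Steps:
f(V) = (-29 + V)/(2*V) (f(V) = (-29 + V)/((2*V)) = (-29 + V)*(1/(2*V)) = (-29 + V)/(2*V))
f(√(29 + 27)) + 209 = (-29 + √(29 + 27))/(2*(√(29 + 27))) + 209 = (-29 + √56)/(2*(√56)) + 209 = (-29 + 2*√14)/(2*((2*√14))) + 209 = (√14/28)*(-29 + 2*√14)/2 + 209 = √14*(-29 + 2*√14)/56 + 209 = 209 + √14*(-29 + 2*√14)/56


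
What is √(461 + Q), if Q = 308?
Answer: √769 ≈ 27.731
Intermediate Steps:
√(461 + Q) = √(461 + 308) = √769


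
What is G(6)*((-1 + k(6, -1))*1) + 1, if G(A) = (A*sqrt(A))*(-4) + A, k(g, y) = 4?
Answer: 19 - 72*sqrt(6) ≈ -157.36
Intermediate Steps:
G(A) = A - 4*A**(3/2) (G(A) = A**(3/2)*(-4) + A = -4*A**(3/2) + A = A - 4*A**(3/2))
G(6)*((-1 + k(6, -1))*1) + 1 = (6 - 24*sqrt(6))*((-1 + 4)*1) + 1 = (6 - 24*sqrt(6))*(3*1) + 1 = (6 - 24*sqrt(6))*3 + 1 = (18 - 72*sqrt(6)) + 1 = 19 - 72*sqrt(6)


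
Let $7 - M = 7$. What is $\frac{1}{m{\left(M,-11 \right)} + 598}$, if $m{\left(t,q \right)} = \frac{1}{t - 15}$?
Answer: $\frac{15}{8969} \approx 0.0016724$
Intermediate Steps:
$M = 0$ ($M = 7 - 7 = 0$)
$m{\left(t,q \right)} = \frac{1}{-15 + t}$
$\frac{1}{m{\left(M,-11 \right)} + 598} = \frac{1}{\frac{1}{-15 + 0} + 598} = \frac{1}{\frac{1}{-15} + 598} = \frac{1}{- \frac{1}{15} + 598} = \frac{1}{\frac{8969}{15}} = \frac{15}{8969}$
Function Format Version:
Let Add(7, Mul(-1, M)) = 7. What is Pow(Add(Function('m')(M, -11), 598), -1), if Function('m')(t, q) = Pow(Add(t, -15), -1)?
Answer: Rational(15, 8969) ≈ 0.0016724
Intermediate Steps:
M = 0 (M = Add(7, Mul(-1, 7)) = Add(7, -7) = 0)
Function('m')(t, q) = Pow(Add(-15, t), -1)
Pow(Add(Function('m')(M, -11), 598), -1) = Pow(Add(Pow(Add(-15, 0), -1), 598), -1) = Pow(Add(Pow(-15, -1), 598), -1) = Pow(Add(Rational(-1, 15), 598), -1) = Pow(Rational(8969, 15), -1) = Rational(15, 8969)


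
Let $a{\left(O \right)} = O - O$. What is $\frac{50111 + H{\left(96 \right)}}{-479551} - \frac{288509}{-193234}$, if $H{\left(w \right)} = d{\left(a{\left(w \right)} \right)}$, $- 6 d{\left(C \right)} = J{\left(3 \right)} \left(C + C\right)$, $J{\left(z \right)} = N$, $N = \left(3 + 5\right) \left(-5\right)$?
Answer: $\frac{128671630485}{92665557934} \approx 1.3886$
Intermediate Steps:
$N = -40$ ($N = 8 \left(-5\right) = -40$)
$a{\left(O \right)} = 0$
$J{\left(z \right)} = -40$
$d{\left(C \right)} = \frac{40 C}{3}$ ($d{\left(C \right)} = - \frac{\left(-40\right) \left(C + C\right)}{6} = - \frac{\left(-40\right) 2 C}{6} = - \frac{\left(-80\right) C}{6} = \frac{40 C}{3}$)
$H{\left(w \right)} = 0$ ($H{\left(w \right)} = \frac{40}{3} \cdot 0 = 0$)
$\frac{50111 + H{\left(96 \right)}}{-479551} - \frac{288509}{-193234} = \frac{50111 + 0}{-479551} - \frac{288509}{-193234} = 50111 \left(- \frac{1}{479551}\right) - - \frac{288509}{193234} = - \frac{50111}{479551} + \frac{288509}{193234} = \frac{128671630485}{92665557934}$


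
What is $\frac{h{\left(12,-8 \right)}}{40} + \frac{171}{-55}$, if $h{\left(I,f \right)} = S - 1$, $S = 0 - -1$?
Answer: $- \frac{171}{55} \approx -3.1091$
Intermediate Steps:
$S = 1$ ($S = 0 + 1 = 1$)
$h{\left(I,f \right)} = 0$ ($h{\left(I,f \right)} = 1 - 1 = 0$)
$\frac{h{\left(12,-8 \right)}}{40} + \frac{171}{-55} = \frac{0}{40} + \frac{171}{-55} = 0 \cdot \frac{1}{40} + 171 \left(- \frac{1}{55}\right) = 0 - \frac{171}{55} = - \frac{171}{55}$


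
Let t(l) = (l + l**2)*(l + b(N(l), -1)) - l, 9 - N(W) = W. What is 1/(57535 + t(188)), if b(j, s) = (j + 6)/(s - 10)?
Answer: 11/80258029 ≈ 1.3706e-7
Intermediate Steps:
N(W) = 9 - W
b(j, s) = (6 + j)/(-10 + s)
t(l) = -l + (-15/11 + 12*l/11)*(l + l**2) (t(l) = (l + l**2)*(l + (6 + (9 - l))/(-10 - 1)) - l = (l + l**2)*(l + (15 - l)/(-11)) - l = (l + l**2)*(l - (15 - l)/11) - l = (l + l**2)*(l + (-15/11 + l/11)) - l = (l + l**2)*(-15/11 + 12*l/11) - l = (-15/11 + 12*l/11)*(l + l**2) - l = -l + (-15/11 + 12*l/11)*(l + l**2))
1/(57535 + t(188)) = 1/(57535 + (1/11)*188*(-26 - 3*188 + 12*188**2)) = 1/(57535 + (1/11)*188*(-26 - 564 + 12*35344)) = 1/(57535 + (1/11)*188*(-26 - 564 + 424128)) = 1/(57535 + (1/11)*188*423538) = 1/(57535 + 79625144/11) = 1/(80258029/11) = 11/80258029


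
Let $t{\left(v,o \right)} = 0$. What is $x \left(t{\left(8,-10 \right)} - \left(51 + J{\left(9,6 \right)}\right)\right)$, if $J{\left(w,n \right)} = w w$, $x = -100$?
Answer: $13200$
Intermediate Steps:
$J{\left(w,n \right)} = w^{2}$
$x \left(t{\left(8,-10 \right)} - \left(51 + J{\left(9,6 \right)}\right)\right) = - 100 \left(0 - 132\right) = \left(-100\right) \left(-132\right) = 13200$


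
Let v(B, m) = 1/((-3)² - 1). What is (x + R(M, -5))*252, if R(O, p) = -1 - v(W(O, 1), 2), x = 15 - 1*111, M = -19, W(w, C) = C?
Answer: -48951/2 ≈ -24476.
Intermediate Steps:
v(B, m) = ⅛ (v(B, m) = 1/(9 - 1) = 1/8 = ⅛)
x = -96 (x = 15 - 111 = -96)
R(O, p) = -9/8 (R(O, p) = -1 - 1*⅛ = -1 - ⅛ = -9/8)
(x + R(M, -5))*252 = (-96 - 9/8)*252 = -777/8*252 = -48951/2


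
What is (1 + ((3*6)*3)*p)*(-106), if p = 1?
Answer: -5830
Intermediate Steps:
(1 + ((3*6)*3)*p)*(-106) = (1 + ((3*6)*3)*1)*(-106) = (1 + (18*3)*1)*(-106) = (1 + 54*1)*(-106) = (1 + 54)*(-106) = 55*(-106) = -5830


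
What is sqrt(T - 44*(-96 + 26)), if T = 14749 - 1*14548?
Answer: sqrt(3281) ≈ 57.280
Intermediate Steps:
T = 201 (T = 14749 - 14548 = 201)
sqrt(T - 44*(-96 + 26)) = sqrt(201 - 44*(-96 + 26)) = sqrt(201 - 44*(-70)) = sqrt(201 + 3080) = sqrt(3281)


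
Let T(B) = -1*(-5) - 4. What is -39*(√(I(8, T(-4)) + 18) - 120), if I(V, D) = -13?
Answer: 4680 - 39*√5 ≈ 4592.8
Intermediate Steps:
T(B) = 1 (T(B) = 5 - 4 = 1)
-39*(√(I(8, T(-4)) + 18) - 120) = -39*(√(-13 + 18) - 120) = -39*(√5 - 120) = -39*(-120 + √5) = 4680 - 39*√5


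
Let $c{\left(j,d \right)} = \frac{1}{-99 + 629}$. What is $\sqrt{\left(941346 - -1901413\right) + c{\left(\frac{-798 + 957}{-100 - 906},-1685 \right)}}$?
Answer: $\frac{3 \sqrt{88725667070}}{530} \approx 1686.0$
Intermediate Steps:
$c{\left(j,d \right)} = \frac{1}{530}$
$\sqrt{\left(941346 - -1901413\right) + c{\left(\frac{-798 + 957}{-100 - 906},-1685 \right)}} = \sqrt{\left(941346 - -1901413\right) + \frac{1}{530}} = \sqrt{\left(941346 + 1901413\right) + \frac{1}{530}} = \sqrt{2842759 + \frac{1}{530}} = \sqrt{\frac{1506662271}{530}} = \frac{3 \sqrt{88725667070}}{530}$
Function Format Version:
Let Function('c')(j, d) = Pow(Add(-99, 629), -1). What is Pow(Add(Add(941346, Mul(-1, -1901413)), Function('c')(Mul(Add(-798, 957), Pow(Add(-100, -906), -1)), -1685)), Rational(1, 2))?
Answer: Mul(Rational(3, 530), Pow(88725667070, Rational(1, 2))) ≈ 1686.0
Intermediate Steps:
Function('c')(j, d) = Rational(1, 530) (Function('c')(j, d) = Pow(530, -1) = Rational(1, 530))
Pow(Add(Add(941346, Mul(-1, -1901413)), Function('c')(Mul(Add(-798, 957), Pow(Add(-100, -906), -1)), -1685)), Rational(1, 2)) = Pow(Add(Add(941346, Mul(-1, -1901413)), Rational(1, 530)), Rational(1, 2)) = Pow(Add(Add(941346, 1901413), Rational(1, 530)), Rational(1, 2)) = Pow(Add(2842759, Rational(1, 530)), Rational(1, 2)) = Pow(Rational(1506662271, 530), Rational(1, 2)) = Mul(Rational(3, 530), Pow(88725667070, Rational(1, 2)))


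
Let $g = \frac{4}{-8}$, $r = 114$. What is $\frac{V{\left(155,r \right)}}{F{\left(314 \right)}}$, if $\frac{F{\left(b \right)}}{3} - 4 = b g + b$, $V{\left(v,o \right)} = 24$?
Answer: $\frac{8}{161} \approx 0.049689$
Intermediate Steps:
$g = - \frac{1}{2}$ ($g = 4 \left(- \frac{1}{8}\right) = - \frac{1}{2} \approx -0.5$)
$F{\left(b \right)} = 12 + \frac{3 b}{2}$ ($F{\left(b \right)} = 12 + 3 \left(b \left(- \frac{1}{2}\right) + b\right) = 12 + 3 \left(- \frac{b}{2} + b\right) = 12 + 3 \frac{b}{2} = 12 + \frac{3 b}{2}$)
$\frac{V{\left(155,r \right)}}{F{\left(314 \right)}} = \frac{24}{12 + \frac{3}{2} \cdot 314} = \frac{24}{12 + 471} = \frac{24}{483} = 24 \cdot \frac{1}{483} = \frac{8}{161}$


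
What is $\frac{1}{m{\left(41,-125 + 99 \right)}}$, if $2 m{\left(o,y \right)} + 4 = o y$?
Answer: $- \frac{1}{535} \approx -0.0018692$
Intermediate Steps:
$m{\left(o,y \right)} = -2 + \frac{o y}{2}$
$\frac{1}{m{\left(41,-125 + 99 \right)}} = \frac{1}{-2 + \frac{1}{2} \cdot 41 \left(-125 + 99\right)} = \frac{1}{-2 + \frac{1}{2} \cdot 41 \left(-26\right)} = \frac{1}{-2 - 533} = \frac{1}{-535} = - \frac{1}{535}$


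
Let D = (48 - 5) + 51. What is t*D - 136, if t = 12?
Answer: 992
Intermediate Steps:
D = 94 (D = 43 + 51 = 94)
t*D - 136 = 12*94 - 136 = 1128 - 136 = 992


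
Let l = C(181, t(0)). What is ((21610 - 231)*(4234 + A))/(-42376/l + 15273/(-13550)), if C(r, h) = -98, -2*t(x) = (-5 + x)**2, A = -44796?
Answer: -575760839922100/286349023 ≈ -2.0107e+6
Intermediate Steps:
t(x) = -(-5 + x)**2/2
l = -98
((21610 - 231)*(4234 + A))/(-42376/l + 15273/(-13550)) = ((21610 - 231)*(4234 - 44796))/(-42376/(-98) + 15273/(-13550)) = (21379*(-40562))/(-42376*(-1/98) + 15273*(-1/13550)) = -867174998/(21188/49 - 15273/13550) = -867174998/286349023/663950 = -867174998*663950/286349023 = -575760839922100/286349023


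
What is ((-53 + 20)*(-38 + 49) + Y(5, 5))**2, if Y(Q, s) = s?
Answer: 128164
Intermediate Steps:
((-53 + 20)*(-38 + 49) + Y(5, 5))**2 = ((-53 + 20)*(-38 + 49) + 5)**2 = (-33*11 + 5)**2 = (-363 + 5)**2 = (-358)**2 = 128164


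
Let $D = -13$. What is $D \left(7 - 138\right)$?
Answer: $1703$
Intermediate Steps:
$D \left(7 - 138\right) = - 13 \left(7 - 138\right) = \left(-13\right) \left(-131\right) = 1703$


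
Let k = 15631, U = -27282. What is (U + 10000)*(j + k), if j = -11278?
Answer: -75228546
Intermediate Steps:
(U + 10000)*(j + k) = (-27282 + 10000)*(-11278 + 15631) = -17282*4353 = -75228546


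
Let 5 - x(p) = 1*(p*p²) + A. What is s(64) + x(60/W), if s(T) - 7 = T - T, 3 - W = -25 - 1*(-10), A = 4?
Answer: -784/27 ≈ -29.037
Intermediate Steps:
W = 18 (W = 3 - (-25 - 1*(-10)) = 3 - (-25 + 10) = 3 - 1*(-15) = 3 + 15 = 18)
x(p) = 1 - p³ (x(p) = 5 - (1*(p*p²) + 4) = 5 - (1*p³ + 4) = 5 - (p³ + 4) = 5 - (4 + p³) = 5 + (-4 - p³) = 1 - p³)
s(T) = 7 (s(T) = 7 + (T - T) = 7 + 0 = 7)
s(64) + x(60/W) = 7 + (1 - (60/18)³) = 7 + (1 - (60*(1/18))³) = 7 + (1 - (10/3)³) = 7 + (1 - 1*1000/27) = 7 + (1 - 1000/27) = 7 - 973/27 = -784/27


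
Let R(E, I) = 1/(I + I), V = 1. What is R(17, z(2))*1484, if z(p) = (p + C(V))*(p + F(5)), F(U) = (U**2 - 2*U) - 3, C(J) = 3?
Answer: 53/5 ≈ 10.600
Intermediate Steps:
F(U) = -3 + U**2 - 2*U
z(p) = (3 + p)*(12 + p) (z(p) = (p + 3)*(p + (-3 + 5**2 - 2*5)) = (3 + p)*(p + (-3 + 25 - 10)) = (3 + p)*(p + 12) = (3 + p)*(12 + p))
R(E, I) = 1/(2*I)
R(17, z(2))*1484 = (1/(2*(36 + 2**2 + 15*2)))*1484 = (1/(2*(36 + 4 + 30)))*1484 = ((1/2)/70)*1484 = ((1/2)*(1/70))*1484 = (1/140)*1484 = 53/5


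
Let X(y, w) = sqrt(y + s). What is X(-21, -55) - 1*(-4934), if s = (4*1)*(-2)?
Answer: 4934 + I*sqrt(29) ≈ 4934.0 + 5.3852*I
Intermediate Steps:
s = -8 (s = 4*(-2) = -8)
X(y, w) = sqrt(-8 + y) (X(y, w) = sqrt(y - 8) = sqrt(-8 + y))
X(-21, -55) - 1*(-4934) = sqrt(-8 - 21) - 1*(-4934) = sqrt(-29) + 4934 = I*sqrt(29) + 4934 = 4934 + I*sqrt(29)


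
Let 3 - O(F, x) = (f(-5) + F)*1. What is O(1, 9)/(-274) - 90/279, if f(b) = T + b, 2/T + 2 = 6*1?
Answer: -5883/16988 ≈ -0.34630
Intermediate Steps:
T = ½ (T = 2/(-2 + 6*1) = 2/(-2 + 6) = 2/4 = 2*(¼) = ½ ≈ 0.50000)
f(b) = ½ + b
O(F, x) = 15/2 - F (O(F, x) = 3 - ((½ - 5) + F) = 3 - (-9/2 + F) = 3 + (9/2 - F) = 15/2 - F)
O(1, 9)/(-274) - 90/279 = (15/2 - 1*1)/(-274) - 90/279 = (15/2 - 1)*(-1/274) - 90*1/279 = (13/2)*(-1/274) - 10/31 = -13/548 - 10/31 = -5883/16988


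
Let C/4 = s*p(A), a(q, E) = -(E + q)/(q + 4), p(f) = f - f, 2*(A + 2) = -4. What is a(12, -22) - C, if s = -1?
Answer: 5/8 ≈ 0.62500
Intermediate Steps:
A = -4 (A = -2 + (1/2)*(-4) = -2 - 2 = -4)
p(f) = 0
a(q, E) = -(E + q)/(4 + q)
C = 0 (C = 4*(-1*0) = 4*0 = 0)
a(12, -22) - C = (-1*(-22) - 1*12)/(4 + 12) - 1*0 = (22 - 12)/16 + 0 = (1/16)*10 + 0 = 5/8 + 0 = 5/8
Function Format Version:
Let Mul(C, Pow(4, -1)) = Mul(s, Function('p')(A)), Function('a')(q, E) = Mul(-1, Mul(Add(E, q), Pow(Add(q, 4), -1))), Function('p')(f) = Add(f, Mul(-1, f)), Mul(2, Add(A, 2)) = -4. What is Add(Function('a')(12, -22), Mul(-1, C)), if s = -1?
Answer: Rational(5, 8) ≈ 0.62500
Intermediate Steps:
A = -4 (A = Add(-2, Mul(Rational(1, 2), -4)) = Add(-2, -2) = -4)
Function('p')(f) = 0
Function('a')(q, E) = Mul(-1, Pow(Add(4, q), -1), Add(E, q)) (Function('a')(q, E) = Mul(-1, Mul(Add(E, q), Pow(Add(4, q), -1))) = Mul(-1, Mul(Pow(Add(4, q), -1), Add(E, q))) = Mul(-1, Pow(Add(4, q), -1), Add(E, q)))
C = 0 (C = Mul(4, Mul(-1, 0)) = Mul(4, 0) = 0)
Add(Function('a')(12, -22), Mul(-1, C)) = Add(Mul(Pow(Add(4, 12), -1), Add(Mul(-1, -22), Mul(-1, 12))), Mul(-1, 0)) = Add(Mul(Pow(16, -1), Add(22, -12)), 0) = Add(Mul(Rational(1, 16), 10), 0) = Add(Rational(5, 8), 0) = Rational(5, 8)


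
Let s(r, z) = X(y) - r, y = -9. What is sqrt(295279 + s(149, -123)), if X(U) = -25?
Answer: sqrt(295105) ≈ 543.24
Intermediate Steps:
s(r, z) = -25 - r
sqrt(295279 + s(149, -123)) = sqrt(295279 + (-25 - 1*149)) = sqrt(295279 + (-25 - 149)) = sqrt(295279 - 174) = sqrt(295105)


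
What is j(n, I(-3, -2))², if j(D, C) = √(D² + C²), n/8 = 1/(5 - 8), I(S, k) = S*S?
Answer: 793/9 ≈ 88.111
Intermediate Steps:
I(S, k) = S²
n = -8/3 (n = 8/(5 - 8) = 8/(-3) = 8*(-⅓) = -8/3 ≈ -2.6667)
j(D, C) = √(C² + D²)
j(n, I(-3, -2))² = (√(((-3)²)² + (-8/3)²))² = (√(9² + 64/9))² = (√(81 + 64/9))² = (√(793/9))² = (√793/3)² = 793/9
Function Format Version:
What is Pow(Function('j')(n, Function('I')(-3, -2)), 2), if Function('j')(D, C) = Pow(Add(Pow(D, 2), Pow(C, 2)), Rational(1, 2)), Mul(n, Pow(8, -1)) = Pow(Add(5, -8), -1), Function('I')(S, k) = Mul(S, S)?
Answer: Rational(793, 9) ≈ 88.111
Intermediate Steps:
Function('I')(S, k) = Pow(S, 2)
n = Rational(-8, 3) (n = Mul(8, Pow(Add(5, -8), -1)) = Mul(8, Pow(-3, -1)) = Mul(8, Rational(-1, 3)) = Rational(-8, 3) ≈ -2.6667)
Function('j')(D, C) = Pow(Add(Pow(C, 2), Pow(D, 2)), Rational(1, 2))
Pow(Function('j')(n, Function('I')(-3, -2)), 2) = Pow(Pow(Add(Pow(Pow(-3, 2), 2), Pow(Rational(-8, 3), 2)), Rational(1, 2)), 2) = Pow(Pow(Add(Pow(9, 2), Rational(64, 9)), Rational(1, 2)), 2) = Pow(Pow(Add(81, Rational(64, 9)), Rational(1, 2)), 2) = Pow(Pow(Rational(793, 9), Rational(1, 2)), 2) = Pow(Mul(Rational(1, 3), Pow(793, Rational(1, 2))), 2) = Rational(793, 9)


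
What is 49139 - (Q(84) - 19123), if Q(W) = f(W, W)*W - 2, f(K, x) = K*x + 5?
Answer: -524860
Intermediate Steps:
f(K, x) = 5 + K*x
Q(W) = -2 + W*(5 + W**2) (Q(W) = (5 + W*W)*W - 2 = (5 + W**2)*W - 2 = W*(5 + W**2) - 2 = -2 + W*(5 + W**2))
49139 - (Q(84) - 19123) = 49139 - ((-2 + 84*(5 + 84**2)) - 19123) = 49139 - ((-2 + 84*(5 + 7056)) - 19123) = 49139 - ((-2 + 84*7061) - 19123) = 49139 - ((-2 + 593124) - 19123) = 49139 - (593122 - 19123) = 49139 - 1*573999 = 49139 - 573999 = -524860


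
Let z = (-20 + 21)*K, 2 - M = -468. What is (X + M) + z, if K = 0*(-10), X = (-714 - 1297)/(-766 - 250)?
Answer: 479531/1016 ≈ 471.98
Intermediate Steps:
M = 470 (M = 2 - 1*(-468) = 2 + 468 = 470)
X = 2011/1016 (X = -2011/(-1016) = -2011*(-1/1016) = 2011/1016 ≈ 1.9793)
K = 0
z = 0 (z = (-20 + 21)*0 = 1*0 = 0)
(X + M) + z = (2011/1016 + 470) + 0 = 479531/1016 + 0 = 479531/1016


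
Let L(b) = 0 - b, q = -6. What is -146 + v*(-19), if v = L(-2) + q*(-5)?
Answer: -754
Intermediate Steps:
L(b) = -b
v = 32 (v = -1*(-2) - 6*(-5) = 2 + 30 = 32)
-146 + v*(-19) = -146 + 32*(-19) = -146 - 608 = -754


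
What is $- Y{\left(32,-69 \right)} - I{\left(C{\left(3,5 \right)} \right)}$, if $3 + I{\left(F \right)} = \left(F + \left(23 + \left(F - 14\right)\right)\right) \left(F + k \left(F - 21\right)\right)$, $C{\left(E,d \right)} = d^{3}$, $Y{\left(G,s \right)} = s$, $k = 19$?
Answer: $-544087$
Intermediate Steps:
$I{\left(F \right)} = -3 + \left(-399 + 20 F\right) \left(9 + 2 F\right)$ ($I{\left(F \right)} = -3 + \left(F + \left(23 + \left(F - 14\right)\right)\right) \left(F + 19 \left(F - 21\right)\right) = -3 + \left(F + \left(23 + \left(-14 + F\right)\right)\right) \left(F + 19 \left(-21 + F\right)\right) = -3 + \left(F + \left(9 + F\right)\right) \left(F + \left(-399 + 19 F\right)\right) = -3 + \left(9 + 2 F\right) \left(-399 + 20 F\right) = -3 + \left(-399 + 20 F\right) \left(9 + 2 F\right)$)
$- Y{\left(32,-69 \right)} - I{\left(C{\left(3,5 \right)} \right)} = \left(-1\right) \left(-69\right) - \left(-3594 - 618 \cdot 5^{3} + 40 \left(5^{3}\right)^{2}\right) = 69 - \left(-3594 - 77250 + 40 \cdot 125^{2}\right) = 69 - \left(-3594 - 77250 + 40 \cdot 15625\right) = 69 - \left(-3594 - 77250 + 625000\right) = 69 - 544156 = -544087$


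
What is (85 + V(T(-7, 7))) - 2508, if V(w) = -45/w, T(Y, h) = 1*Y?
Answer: -16916/7 ≈ -2416.6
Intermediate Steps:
T(Y, h) = Y
(85 + V(T(-7, 7))) - 2508 = (85 - 45/(-7)) - 2508 = (85 - 45*(-⅐)) - 2508 = (85 + 45/7) - 2508 = 640/7 - 2508 = -16916/7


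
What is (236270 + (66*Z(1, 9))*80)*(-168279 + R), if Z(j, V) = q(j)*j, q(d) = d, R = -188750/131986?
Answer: -2682492563434100/65993 ≈ -4.0648e+10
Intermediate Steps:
R = -94375/65993 (R = -188750*1/131986 = -94375/65993 ≈ -1.4301)
Z(j, V) = j² (Z(j, V) = j*j = j²)
(236270 + (66*Z(1, 9))*80)*(-168279 + R) = (236270 + (66*1²)*80)*(-168279 - 94375/65993) = (236270 + (66*1)*80)*(-11105330422/65993) = (236270 + 66*80)*(-11105330422/65993) = (236270 + 5280)*(-11105330422/65993) = 241550*(-11105330422/65993) = -2682492563434100/65993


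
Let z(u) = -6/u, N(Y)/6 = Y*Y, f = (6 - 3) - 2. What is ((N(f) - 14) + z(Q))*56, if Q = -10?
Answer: -2072/5 ≈ -414.40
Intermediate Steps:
f = 1 (f = 3 - 2 = 1)
N(Y) = 6*Y² (N(Y) = 6*(Y*Y) = 6*Y²)
((N(f) - 14) + z(Q))*56 = ((6*1² - 14) - 6/(-10))*56 = ((6*1 - 14) - 6*(-⅒))*56 = ((6 - 14) + ⅗)*56 = (-8 + ⅗)*56 = -37/5*56 = -2072/5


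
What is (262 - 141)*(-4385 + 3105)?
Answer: -154880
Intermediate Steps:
(262 - 141)*(-4385 + 3105) = 121*(-1280) = -154880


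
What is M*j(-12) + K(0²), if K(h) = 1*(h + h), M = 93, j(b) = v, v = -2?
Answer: -186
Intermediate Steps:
j(b) = -2
K(h) = 2*h (K(h) = 1*(2*h) = 2*h)
M*j(-12) + K(0²) = 93*(-2) + 2*0² = -186 + 2*0 = -186 + 0 = -186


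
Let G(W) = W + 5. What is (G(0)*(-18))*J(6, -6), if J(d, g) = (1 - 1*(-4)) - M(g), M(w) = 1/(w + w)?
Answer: -915/2 ≈ -457.50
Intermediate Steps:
M(w) = 1/(2*w)
G(W) = 5 + W
J(d, g) = 5 - 1/(2*g) (J(d, g) = (1 - 1*(-4)) - 1/(2*g) = (1 + 4) - 1/(2*g) = 5 - 1/(2*g))
(G(0)*(-18))*J(6, -6) = ((5 + 0)*(-18))*(5 - ½/(-6)) = (5*(-18))*(5 - ½*(-⅙)) = -90*(5 + 1/12) = -90*61/12 = -915/2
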